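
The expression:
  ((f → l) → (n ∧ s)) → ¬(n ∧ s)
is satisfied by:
  {s: False, n: False}
  {n: True, s: False}
  {s: True, n: False}


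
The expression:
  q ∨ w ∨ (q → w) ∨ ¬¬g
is always true.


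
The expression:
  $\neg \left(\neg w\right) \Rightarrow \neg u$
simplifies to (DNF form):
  $\neg u \vee \neg w$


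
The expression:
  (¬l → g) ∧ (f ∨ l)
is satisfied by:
  {l: True, g: True, f: True}
  {l: True, g: True, f: False}
  {l: True, f: True, g: False}
  {l: True, f: False, g: False}
  {g: True, f: True, l: False}


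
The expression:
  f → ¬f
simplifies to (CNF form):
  ¬f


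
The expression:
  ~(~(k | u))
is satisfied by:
  {k: True, u: True}
  {k: True, u: False}
  {u: True, k: False}


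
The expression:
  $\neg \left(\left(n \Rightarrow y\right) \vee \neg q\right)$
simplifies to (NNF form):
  $n \wedge q \wedge \neg y$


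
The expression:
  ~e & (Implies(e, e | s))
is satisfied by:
  {e: False}


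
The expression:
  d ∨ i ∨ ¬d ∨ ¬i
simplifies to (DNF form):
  True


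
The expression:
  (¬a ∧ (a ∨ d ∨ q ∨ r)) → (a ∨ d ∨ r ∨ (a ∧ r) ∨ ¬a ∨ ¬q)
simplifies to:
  True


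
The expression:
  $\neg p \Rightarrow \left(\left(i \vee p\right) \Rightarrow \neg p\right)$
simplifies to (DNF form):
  $\text{True}$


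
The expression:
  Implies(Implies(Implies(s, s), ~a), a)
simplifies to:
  a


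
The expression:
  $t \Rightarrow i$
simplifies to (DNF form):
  $i \vee \neg t$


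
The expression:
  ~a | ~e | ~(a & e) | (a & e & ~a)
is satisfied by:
  {e: False, a: False}
  {a: True, e: False}
  {e: True, a: False}


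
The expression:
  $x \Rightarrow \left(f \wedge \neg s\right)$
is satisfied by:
  {f: True, s: False, x: False}
  {s: False, x: False, f: False}
  {f: True, s: True, x: False}
  {s: True, f: False, x: False}
  {x: True, f: True, s: False}


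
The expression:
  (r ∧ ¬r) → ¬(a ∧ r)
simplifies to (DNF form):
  True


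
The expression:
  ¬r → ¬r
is always true.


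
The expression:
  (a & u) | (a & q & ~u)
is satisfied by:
  {a: True, q: True, u: True}
  {a: True, q: True, u: False}
  {a: True, u: True, q: False}


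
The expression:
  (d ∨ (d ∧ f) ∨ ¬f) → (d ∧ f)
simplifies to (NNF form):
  f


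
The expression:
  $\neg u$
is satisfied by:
  {u: False}


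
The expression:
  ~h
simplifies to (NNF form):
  ~h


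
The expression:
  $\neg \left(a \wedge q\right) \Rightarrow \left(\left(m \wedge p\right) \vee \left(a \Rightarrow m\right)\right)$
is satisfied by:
  {q: True, m: True, a: False}
  {q: True, m: False, a: False}
  {m: True, q: False, a: False}
  {q: False, m: False, a: False}
  {a: True, q: True, m: True}
  {a: True, q: True, m: False}
  {a: True, m: True, q: False}


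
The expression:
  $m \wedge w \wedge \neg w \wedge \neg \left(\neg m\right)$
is never true.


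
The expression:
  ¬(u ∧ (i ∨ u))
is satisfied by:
  {u: False}


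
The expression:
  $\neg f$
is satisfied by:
  {f: False}


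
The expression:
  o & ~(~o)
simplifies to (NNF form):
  o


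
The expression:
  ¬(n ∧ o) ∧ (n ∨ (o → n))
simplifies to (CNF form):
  ¬o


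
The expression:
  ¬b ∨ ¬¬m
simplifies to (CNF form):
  m ∨ ¬b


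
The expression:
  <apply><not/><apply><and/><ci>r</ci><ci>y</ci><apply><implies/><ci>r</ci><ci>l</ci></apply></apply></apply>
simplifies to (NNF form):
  <apply><or/><apply><not/><ci>l</ci></apply><apply><not/><ci>r</ci></apply><apply><not/><ci>y</ci></apply></apply>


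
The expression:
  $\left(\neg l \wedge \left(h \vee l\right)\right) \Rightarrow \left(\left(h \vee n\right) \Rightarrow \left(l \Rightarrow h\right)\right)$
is always true.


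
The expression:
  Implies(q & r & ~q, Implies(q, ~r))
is always true.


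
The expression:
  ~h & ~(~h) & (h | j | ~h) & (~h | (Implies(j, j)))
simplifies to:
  False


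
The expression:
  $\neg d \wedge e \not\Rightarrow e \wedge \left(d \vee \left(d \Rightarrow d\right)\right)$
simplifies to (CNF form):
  $\text{False}$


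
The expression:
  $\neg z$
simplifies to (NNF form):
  $\neg z$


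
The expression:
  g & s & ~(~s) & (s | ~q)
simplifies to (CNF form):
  g & s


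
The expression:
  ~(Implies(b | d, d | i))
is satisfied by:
  {b: True, d: False, i: False}


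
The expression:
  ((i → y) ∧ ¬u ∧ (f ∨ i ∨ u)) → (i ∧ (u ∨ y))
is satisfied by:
  {i: True, u: True, f: False}
  {i: True, u: False, f: False}
  {u: True, i: False, f: False}
  {i: False, u: False, f: False}
  {f: True, i: True, u: True}
  {f: True, i: True, u: False}
  {f: True, u: True, i: False}


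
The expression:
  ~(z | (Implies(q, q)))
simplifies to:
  False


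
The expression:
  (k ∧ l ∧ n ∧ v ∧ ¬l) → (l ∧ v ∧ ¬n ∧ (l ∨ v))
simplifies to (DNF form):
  True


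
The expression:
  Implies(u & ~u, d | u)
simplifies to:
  True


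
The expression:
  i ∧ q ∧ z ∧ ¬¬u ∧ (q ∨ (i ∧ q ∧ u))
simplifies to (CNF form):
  i ∧ q ∧ u ∧ z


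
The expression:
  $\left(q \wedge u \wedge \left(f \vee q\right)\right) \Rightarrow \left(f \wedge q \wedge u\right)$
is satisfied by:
  {f: True, u: False, q: False}
  {f: False, u: False, q: False}
  {q: True, f: True, u: False}
  {q: True, f: False, u: False}
  {u: True, f: True, q: False}
  {u: True, f: False, q: False}
  {u: True, q: True, f: True}


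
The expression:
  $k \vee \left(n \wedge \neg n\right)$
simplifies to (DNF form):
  $k$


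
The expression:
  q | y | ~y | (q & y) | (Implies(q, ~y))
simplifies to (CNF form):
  True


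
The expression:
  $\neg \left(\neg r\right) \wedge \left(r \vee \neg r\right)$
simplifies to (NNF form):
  $r$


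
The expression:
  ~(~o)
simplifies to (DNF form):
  o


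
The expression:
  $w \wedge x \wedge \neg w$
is never true.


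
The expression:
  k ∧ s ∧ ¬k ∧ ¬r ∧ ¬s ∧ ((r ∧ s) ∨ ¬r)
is never true.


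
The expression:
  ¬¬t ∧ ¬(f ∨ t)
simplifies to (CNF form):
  False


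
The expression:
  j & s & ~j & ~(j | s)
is never true.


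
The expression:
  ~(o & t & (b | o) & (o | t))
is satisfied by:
  {o: False, t: False}
  {t: True, o: False}
  {o: True, t: False}


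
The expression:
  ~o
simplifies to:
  ~o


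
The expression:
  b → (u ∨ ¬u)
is always true.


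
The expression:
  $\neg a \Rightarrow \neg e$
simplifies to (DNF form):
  $a \vee \neg e$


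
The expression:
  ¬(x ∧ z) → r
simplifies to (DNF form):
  r ∨ (x ∧ z)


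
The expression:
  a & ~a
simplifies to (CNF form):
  False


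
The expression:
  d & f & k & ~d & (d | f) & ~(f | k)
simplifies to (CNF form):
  False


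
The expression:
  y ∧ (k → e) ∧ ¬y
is never true.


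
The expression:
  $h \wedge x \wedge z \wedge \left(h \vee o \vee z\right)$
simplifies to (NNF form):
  $h \wedge x \wedge z$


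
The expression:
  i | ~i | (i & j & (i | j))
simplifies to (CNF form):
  True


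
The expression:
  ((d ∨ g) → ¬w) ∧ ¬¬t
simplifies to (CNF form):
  t ∧ (¬d ∨ ¬w) ∧ (¬g ∨ ¬w)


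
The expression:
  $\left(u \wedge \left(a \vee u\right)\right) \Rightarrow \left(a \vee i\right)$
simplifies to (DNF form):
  $a \vee i \vee \neg u$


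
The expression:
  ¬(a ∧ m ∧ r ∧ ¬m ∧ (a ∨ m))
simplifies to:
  True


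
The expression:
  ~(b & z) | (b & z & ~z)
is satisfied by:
  {z: False, b: False}
  {b: True, z: False}
  {z: True, b: False}


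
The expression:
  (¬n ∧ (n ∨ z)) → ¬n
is always true.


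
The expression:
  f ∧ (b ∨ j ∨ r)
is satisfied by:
  {r: True, b: True, j: True, f: True}
  {r: True, b: True, f: True, j: False}
  {r: True, j: True, f: True, b: False}
  {r: True, f: True, j: False, b: False}
  {b: True, f: True, j: True, r: False}
  {b: True, f: True, j: False, r: False}
  {f: True, j: True, b: False, r: False}


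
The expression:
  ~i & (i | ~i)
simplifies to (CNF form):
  ~i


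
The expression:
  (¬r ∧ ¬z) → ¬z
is always true.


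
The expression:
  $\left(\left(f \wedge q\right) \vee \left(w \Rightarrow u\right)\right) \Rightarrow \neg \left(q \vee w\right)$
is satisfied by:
  {u: False, w: False, q: False, f: False}
  {f: True, u: False, w: False, q: False}
  {w: True, f: False, u: False, q: False}
  {f: True, w: True, u: False, q: False}
  {u: True, f: False, w: False, q: False}
  {f: True, u: True, w: False, q: False}
  {q: True, w: True, f: False, u: False}


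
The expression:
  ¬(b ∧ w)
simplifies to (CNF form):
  ¬b ∨ ¬w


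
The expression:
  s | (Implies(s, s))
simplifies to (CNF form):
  True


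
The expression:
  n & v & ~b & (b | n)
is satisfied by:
  {n: True, v: True, b: False}


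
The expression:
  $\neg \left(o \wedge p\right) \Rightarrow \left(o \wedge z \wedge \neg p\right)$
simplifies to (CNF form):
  $o \wedge \left(p \vee z\right)$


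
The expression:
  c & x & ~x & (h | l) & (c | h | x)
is never true.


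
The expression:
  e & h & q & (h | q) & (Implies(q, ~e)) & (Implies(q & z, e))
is never true.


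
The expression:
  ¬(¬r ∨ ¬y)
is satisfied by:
  {r: True, y: True}


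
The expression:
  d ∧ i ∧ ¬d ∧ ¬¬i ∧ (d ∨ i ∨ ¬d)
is never true.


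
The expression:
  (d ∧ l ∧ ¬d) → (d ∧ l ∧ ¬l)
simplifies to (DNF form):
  True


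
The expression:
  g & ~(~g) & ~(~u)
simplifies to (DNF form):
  g & u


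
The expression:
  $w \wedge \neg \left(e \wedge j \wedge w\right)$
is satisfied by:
  {w: True, e: False, j: False}
  {j: True, w: True, e: False}
  {e: True, w: True, j: False}


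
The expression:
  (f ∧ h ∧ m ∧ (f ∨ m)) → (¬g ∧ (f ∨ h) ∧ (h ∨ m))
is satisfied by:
  {h: False, m: False, g: False, f: False}
  {f: True, h: False, m: False, g: False}
  {g: True, h: False, m: False, f: False}
  {f: True, g: True, h: False, m: False}
  {m: True, f: False, h: False, g: False}
  {f: True, m: True, h: False, g: False}
  {g: True, m: True, f: False, h: False}
  {f: True, g: True, m: True, h: False}
  {h: True, g: False, m: False, f: False}
  {f: True, h: True, g: False, m: False}
  {g: True, h: True, f: False, m: False}
  {f: True, g: True, h: True, m: False}
  {m: True, h: True, g: False, f: False}
  {f: True, m: True, h: True, g: False}
  {g: True, m: True, h: True, f: False}


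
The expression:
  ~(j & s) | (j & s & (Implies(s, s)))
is always true.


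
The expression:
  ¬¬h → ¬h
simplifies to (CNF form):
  ¬h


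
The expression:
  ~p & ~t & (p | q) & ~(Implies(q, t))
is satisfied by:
  {q: True, p: False, t: False}


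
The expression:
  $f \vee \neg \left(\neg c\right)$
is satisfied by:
  {c: True, f: True}
  {c: True, f: False}
  {f: True, c: False}


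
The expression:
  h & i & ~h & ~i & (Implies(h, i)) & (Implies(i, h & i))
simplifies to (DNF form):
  False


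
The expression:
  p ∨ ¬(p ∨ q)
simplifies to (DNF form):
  p ∨ ¬q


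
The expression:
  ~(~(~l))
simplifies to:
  ~l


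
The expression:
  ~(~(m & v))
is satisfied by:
  {m: True, v: True}


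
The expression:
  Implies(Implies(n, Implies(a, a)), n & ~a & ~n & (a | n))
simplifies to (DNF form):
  False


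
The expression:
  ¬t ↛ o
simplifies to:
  o ∨ ¬t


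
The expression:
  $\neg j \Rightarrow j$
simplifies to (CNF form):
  $j$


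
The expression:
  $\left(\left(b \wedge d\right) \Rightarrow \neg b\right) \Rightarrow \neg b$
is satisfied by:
  {d: True, b: False}
  {b: False, d: False}
  {b: True, d: True}


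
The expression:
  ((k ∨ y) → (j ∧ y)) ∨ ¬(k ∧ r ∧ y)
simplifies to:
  j ∨ ¬k ∨ ¬r ∨ ¬y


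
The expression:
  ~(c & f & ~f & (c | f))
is always true.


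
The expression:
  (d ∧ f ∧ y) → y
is always true.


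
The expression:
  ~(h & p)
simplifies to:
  ~h | ~p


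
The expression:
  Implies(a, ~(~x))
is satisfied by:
  {x: True, a: False}
  {a: False, x: False}
  {a: True, x: True}


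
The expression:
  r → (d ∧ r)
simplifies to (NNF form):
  d ∨ ¬r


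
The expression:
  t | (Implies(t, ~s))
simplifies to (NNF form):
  True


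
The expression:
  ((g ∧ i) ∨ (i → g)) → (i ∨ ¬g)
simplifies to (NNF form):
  i ∨ ¬g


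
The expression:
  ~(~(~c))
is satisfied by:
  {c: False}


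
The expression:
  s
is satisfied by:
  {s: True}


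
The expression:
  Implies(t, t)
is always true.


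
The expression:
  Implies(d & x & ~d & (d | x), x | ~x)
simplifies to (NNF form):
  True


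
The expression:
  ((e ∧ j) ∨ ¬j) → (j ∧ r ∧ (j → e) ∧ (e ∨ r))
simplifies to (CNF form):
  j ∧ (r ∨ ¬e)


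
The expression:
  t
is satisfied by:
  {t: True}


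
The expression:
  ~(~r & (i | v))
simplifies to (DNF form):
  r | (~i & ~v)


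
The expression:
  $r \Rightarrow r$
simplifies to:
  $\text{True}$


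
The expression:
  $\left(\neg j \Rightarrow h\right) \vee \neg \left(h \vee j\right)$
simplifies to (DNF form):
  $\text{True}$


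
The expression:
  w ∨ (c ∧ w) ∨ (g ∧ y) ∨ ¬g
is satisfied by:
  {y: True, w: True, g: False}
  {y: True, g: False, w: False}
  {w: True, g: False, y: False}
  {w: False, g: False, y: False}
  {y: True, w: True, g: True}
  {y: True, g: True, w: False}
  {w: True, g: True, y: False}


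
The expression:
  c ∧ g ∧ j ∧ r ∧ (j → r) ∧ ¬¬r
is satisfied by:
  {r: True, c: True, j: True, g: True}


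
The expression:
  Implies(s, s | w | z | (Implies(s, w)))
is always true.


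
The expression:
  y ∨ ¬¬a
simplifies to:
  a ∨ y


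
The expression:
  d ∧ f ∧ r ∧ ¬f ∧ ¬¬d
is never true.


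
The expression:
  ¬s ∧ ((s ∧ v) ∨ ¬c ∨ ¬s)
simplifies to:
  ¬s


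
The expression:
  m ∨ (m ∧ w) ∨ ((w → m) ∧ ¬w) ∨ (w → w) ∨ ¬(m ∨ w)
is always true.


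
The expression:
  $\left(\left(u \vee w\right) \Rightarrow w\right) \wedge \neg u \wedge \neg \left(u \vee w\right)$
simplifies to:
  $\neg u \wedge \neg w$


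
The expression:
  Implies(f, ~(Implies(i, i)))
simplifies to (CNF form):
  ~f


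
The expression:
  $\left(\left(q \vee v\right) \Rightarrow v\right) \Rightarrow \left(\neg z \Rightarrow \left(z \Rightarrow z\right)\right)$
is always true.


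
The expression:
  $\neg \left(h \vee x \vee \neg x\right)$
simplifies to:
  $\text{False}$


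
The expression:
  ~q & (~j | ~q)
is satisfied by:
  {q: False}


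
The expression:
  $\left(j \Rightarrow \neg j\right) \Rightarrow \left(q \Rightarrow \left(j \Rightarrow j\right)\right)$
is always true.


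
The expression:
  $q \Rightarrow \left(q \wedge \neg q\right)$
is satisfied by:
  {q: False}


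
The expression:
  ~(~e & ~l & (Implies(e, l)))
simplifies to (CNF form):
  e | l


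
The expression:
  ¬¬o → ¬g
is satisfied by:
  {g: False, o: False}
  {o: True, g: False}
  {g: True, o: False}


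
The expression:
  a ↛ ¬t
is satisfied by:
  {t: True, a: True}


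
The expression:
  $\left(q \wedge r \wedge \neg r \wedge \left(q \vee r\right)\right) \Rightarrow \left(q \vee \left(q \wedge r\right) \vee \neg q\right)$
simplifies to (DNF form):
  $\text{True}$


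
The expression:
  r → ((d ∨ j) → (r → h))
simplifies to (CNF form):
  (h ∨ ¬d ∨ ¬r) ∧ (h ∨ ¬j ∨ ¬r)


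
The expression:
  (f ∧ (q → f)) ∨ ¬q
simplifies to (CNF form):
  f ∨ ¬q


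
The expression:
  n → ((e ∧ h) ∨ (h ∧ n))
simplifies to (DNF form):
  h ∨ ¬n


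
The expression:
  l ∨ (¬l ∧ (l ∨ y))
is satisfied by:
  {y: True, l: True}
  {y: True, l: False}
  {l: True, y: False}


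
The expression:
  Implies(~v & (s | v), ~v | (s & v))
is always true.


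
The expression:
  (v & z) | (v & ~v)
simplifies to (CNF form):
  v & z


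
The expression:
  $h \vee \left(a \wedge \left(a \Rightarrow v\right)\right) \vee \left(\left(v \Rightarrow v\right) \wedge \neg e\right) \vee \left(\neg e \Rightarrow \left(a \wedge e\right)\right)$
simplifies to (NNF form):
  $\text{True}$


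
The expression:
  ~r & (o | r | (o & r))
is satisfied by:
  {o: True, r: False}


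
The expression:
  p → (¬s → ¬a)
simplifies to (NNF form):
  s ∨ ¬a ∨ ¬p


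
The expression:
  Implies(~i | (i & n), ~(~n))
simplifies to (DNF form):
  i | n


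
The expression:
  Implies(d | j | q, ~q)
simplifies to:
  ~q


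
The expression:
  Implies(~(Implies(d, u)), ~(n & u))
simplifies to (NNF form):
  True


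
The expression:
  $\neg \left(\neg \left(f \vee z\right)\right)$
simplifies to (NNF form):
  $f \vee z$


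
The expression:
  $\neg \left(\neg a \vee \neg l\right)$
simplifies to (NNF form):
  $a \wedge l$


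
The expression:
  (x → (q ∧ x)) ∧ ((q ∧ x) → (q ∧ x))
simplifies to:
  q ∨ ¬x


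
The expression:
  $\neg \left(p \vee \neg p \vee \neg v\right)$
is never true.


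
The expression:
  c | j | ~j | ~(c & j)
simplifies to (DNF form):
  True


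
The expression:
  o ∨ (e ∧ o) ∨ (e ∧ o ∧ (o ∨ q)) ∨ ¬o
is always true.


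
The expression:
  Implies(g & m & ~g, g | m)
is always true.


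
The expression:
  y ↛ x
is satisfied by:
  {y: True, x: False}


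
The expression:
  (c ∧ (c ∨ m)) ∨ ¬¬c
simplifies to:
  c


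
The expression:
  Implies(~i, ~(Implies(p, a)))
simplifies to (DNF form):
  i | (p & ~a)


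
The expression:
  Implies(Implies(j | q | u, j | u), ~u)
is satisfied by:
  {u: False}


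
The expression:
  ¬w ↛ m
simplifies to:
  ¬m ∧ ¬w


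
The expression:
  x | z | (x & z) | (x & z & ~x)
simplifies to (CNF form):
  x | z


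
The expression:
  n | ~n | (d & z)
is always true.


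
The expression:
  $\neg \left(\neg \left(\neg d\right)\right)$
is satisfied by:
  {d: False}


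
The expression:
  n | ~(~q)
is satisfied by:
  {n: True, q: True}
  {n: True, q: False}
  {q: True, n: False}


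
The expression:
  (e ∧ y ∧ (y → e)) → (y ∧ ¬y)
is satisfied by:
  {e: False, y: False}
  {y: True, e: False}
  {e: True, y: False}


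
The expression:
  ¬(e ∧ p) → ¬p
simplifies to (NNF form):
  e ∨ ¬p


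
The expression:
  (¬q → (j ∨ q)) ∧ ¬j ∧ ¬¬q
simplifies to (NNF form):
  q ∧ ¬j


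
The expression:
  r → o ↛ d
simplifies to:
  (o ∧ ¬d) ∨ ¬r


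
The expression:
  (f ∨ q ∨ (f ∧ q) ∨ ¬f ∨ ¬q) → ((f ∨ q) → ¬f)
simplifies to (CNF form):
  ¬f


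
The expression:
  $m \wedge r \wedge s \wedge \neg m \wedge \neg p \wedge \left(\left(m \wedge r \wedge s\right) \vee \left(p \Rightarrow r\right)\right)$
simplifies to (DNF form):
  $\text{False}$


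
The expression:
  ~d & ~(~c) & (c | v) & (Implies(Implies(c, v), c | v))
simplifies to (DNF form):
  c & ~d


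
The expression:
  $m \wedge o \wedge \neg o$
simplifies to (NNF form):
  $\text{False}$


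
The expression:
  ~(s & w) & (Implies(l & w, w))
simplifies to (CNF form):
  ~s | ~w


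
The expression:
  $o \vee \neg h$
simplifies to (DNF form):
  $o \vee \neg h$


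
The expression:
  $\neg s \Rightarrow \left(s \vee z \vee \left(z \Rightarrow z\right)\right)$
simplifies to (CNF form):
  $\text{True}$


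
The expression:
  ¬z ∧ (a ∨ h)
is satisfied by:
  {a: True, h: True, z: False}
  {a: True, h: False, z: False}
  {h: True, a: False, z: False}


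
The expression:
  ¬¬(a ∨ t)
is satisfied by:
  {a: True, t: True}
  {a: True, t: False}
  {t: True, a: False}


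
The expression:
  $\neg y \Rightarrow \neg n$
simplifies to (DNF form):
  $y \vee \neg n$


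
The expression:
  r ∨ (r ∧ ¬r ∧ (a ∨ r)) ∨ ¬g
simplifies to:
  r ∨ ¬g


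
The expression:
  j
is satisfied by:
  {j: True}


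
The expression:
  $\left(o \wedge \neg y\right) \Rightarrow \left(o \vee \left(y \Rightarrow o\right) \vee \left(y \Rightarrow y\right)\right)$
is always true.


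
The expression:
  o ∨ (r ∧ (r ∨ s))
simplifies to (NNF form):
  o ∨ r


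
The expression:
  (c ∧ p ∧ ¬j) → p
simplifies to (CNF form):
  True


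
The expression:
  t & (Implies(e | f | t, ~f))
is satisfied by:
  {t: True, f: False}


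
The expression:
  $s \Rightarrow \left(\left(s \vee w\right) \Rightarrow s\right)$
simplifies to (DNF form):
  $\text{True}$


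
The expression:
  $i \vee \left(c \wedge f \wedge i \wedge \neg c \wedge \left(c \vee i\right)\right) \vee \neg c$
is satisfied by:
  {i: True, c: False}
  {c: False, i: False}
  {c: True, i: True}


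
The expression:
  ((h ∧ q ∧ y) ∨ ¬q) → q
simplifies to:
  q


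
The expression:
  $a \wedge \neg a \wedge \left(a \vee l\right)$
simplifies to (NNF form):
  $\text{False}$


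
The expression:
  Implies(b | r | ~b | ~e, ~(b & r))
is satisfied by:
  {b: False, r: False}
  {r: True, b: False}
  {b: True, r: False}


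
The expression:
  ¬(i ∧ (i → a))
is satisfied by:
  {a: False, i: False}
  {i: True, a: False}
  {a: True, i: False}


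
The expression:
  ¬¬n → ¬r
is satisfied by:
  {n: False, r: False}
  {r: True, n: False}
  {n: True, r: False}


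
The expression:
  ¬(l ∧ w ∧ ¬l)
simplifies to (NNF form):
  True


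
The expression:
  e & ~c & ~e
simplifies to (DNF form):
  False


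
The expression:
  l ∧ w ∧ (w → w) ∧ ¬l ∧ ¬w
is never true.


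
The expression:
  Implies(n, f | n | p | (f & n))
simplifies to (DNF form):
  True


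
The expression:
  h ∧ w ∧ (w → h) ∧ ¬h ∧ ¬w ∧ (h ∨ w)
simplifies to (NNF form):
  False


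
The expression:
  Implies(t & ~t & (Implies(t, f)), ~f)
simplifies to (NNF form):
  True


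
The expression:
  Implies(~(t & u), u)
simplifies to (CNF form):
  u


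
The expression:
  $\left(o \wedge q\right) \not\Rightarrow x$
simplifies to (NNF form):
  $o \wedge q \wedge \neg x$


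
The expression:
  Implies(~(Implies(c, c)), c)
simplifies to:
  True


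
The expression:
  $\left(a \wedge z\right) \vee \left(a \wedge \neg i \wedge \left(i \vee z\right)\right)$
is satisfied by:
  {a: True, z: True}


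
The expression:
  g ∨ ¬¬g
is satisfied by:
  {g: True}


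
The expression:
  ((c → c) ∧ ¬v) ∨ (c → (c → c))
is always true.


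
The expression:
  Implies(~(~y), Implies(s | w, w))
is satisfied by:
  {w: True, s: False, y: False}
  {s: False, y: False, w: False}
  {y: True, w: True, s: False}
  {y: True, s: False, w: False}
  {w: True, s: True, y: False}
  {s: True, w: False, y: False}
  {y: True, s: True, w: True}


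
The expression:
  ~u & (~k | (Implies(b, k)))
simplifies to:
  ~u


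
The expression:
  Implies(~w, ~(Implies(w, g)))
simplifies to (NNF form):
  w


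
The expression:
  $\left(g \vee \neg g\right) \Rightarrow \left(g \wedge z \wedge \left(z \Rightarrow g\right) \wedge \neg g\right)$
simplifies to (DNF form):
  $\text{False}$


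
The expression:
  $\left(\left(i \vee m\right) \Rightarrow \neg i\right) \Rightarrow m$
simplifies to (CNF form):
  $i \vee m$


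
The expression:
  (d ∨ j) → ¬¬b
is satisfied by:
  {b: True, d: False, j: False}
  {j: True, b: True, d: False}
  {b: True, d: True, j: False}
  {j: True, b: True, d: True}
  {j: False, d: False, b: False}


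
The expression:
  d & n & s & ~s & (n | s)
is never true.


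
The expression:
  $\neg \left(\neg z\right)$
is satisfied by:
  {z: True}


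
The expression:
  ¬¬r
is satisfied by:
  {r: True}


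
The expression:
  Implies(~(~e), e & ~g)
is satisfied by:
  {g: False, e: False}
  {e: True, g: False}
  {g: True, e: False}


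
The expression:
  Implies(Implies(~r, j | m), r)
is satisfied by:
  {r: True, m: False, j: False}
  {r: True, j: True, m: False}
  {r: True, m: True, j: False}
  {r: True, j: True, m: True}
  {j: False, m: False, r: False}


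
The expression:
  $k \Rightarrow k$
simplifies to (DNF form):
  $\text{True}$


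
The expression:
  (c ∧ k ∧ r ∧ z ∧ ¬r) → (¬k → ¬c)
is always true.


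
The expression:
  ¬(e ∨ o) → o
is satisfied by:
  {o: True, e: True}
  {o: True, e: False}
  {e: True, o: False}


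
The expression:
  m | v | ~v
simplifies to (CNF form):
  True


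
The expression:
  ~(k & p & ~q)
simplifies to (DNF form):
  q | ~k | ~p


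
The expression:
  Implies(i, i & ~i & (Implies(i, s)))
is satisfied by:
  {i: False}


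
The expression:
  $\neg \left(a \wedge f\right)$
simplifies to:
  $\neg a \vee \neg f$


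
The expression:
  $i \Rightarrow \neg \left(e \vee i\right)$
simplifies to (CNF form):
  $\neg i$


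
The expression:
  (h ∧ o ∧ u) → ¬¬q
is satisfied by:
  {q: True, u: False, o: False, h: False}
  {q: False, u: False, o: False, h: False}
  {h: True, q: True, u: False, o: False}
  {h: True, q: False, u: False, o: False}
  {q: True, o: True, h: False, u: False}
  {o: True, h: False, u: False, q: False}
  {h: True, o: True, q: True, u: False}
  {h: True, o: True, q: False, u: False}
  {q: True, u: True, h: False, o: False}
  {u: True, h: False, o: False, q: False}
  {q: True, h: True, u: True, o: False}
  {h: True, u: True, q: False, o: False}
  {q: True, o: True, u: True, h: False}
  {o: True, u: True, h: False, q: False}
  {h: True, o: True, u: True, q: True}


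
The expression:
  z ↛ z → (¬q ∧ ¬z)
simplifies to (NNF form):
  True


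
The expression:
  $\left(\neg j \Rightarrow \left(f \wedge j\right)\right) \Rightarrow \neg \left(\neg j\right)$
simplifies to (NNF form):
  $\text{True}$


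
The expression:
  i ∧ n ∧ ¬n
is never true.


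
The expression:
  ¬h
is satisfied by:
  {h: False}


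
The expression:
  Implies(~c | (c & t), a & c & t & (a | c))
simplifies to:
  c & (a | ~t)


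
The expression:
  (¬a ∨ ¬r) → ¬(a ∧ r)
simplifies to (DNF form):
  True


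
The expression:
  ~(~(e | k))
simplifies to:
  e | k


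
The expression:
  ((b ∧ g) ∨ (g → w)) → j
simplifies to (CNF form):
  (g ∨ j) ∧ (j ∨ ¬b) ∧ (j ∨ ¬w)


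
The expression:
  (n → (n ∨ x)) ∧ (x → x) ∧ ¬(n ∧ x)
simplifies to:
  ¬n ∨ ¬x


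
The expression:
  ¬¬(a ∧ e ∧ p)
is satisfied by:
  {a: True, p: True, e: True}


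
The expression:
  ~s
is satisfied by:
  {s: False}


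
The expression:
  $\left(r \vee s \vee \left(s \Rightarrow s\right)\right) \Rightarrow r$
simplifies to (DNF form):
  $r$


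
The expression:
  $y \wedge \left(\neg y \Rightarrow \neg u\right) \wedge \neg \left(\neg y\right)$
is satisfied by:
  {y: True}


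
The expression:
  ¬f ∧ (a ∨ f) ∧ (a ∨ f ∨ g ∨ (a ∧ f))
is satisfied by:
  {a: True, f: False}


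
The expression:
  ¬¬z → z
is always true.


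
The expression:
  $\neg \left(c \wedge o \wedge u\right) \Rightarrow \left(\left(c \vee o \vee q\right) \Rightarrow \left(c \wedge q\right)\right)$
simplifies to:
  $\left(c \vee \neg o\right) \wedge \left(c \vee \neg q\right) \wedge \left(o \vee q \vee \neg c\right) \wedge \left(q \vee u \vee \neg o\right)$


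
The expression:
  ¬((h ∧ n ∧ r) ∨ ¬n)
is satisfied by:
  {n: True, h: False, r: False}
  {r: True, n: True, h: False}
  {h: True, n: True, r: False}


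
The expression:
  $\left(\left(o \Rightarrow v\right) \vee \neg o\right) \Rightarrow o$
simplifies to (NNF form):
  $o$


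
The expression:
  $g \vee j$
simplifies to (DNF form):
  $g \vee j$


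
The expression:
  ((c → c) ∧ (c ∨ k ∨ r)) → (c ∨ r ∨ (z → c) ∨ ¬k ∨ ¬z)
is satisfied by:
  {r: True, c: True, k: False, z: False}
  {r: True, k: False, z: False, c: False}
  {c: True, k: False, z: False, r: False}
  {c: False, k: False, z: False, r: False}
  {r: True, z: True, c: True, k: False}
  {r: True, z: True, c: False, k: False}
  {z: True, c: True, r: False, k: False}
  {z: True, r: False, k: False, c: False}
  {c: True, r: True, k: True, z: False}
  {r: True, k: True, c: False, z: False}
  {c: True, k: True, r: False, z: False}
  {k: True, r: False, z: False, c: False}
  {r: True, z: True, k: True, c: True}
  {r: True, z: True, k: True, c: False}
  {z: True, k: True, c: True, r: False}


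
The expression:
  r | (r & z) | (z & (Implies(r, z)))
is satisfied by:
  {r: True, z: True}
  {r: True, z: False}
  {z: True, r: False}


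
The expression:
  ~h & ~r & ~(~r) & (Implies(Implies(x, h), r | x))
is never true.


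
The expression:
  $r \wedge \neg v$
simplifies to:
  $r \wedge \neg v$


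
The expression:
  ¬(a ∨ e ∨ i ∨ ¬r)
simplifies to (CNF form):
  r ∧ ¬a ∧ ¬e ∧ ¬i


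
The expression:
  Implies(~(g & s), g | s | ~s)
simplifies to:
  True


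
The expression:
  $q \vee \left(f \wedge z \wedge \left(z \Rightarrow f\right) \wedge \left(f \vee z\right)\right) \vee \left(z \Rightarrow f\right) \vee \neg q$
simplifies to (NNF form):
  $\text{True}$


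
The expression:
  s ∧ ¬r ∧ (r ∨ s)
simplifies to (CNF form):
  s ∧ ¬r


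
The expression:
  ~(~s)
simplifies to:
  s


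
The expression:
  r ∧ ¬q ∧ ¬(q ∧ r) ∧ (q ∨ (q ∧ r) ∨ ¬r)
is never true.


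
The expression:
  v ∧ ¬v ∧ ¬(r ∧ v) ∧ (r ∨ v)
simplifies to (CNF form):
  False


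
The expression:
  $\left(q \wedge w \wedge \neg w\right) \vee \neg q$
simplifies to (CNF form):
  $\neg q$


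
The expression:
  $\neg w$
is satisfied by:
  {w: False}


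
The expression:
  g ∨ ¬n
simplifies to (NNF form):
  g ∨ ¬n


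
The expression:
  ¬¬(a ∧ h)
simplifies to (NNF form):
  a ∧ h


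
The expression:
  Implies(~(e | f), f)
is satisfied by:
  {e: True, f: True}
  {e: True, f: False}
  {f: True, e: False}


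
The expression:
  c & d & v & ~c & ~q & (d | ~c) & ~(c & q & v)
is never true.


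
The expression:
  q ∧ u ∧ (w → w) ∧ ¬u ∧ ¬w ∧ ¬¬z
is never true.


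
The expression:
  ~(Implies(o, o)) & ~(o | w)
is never true.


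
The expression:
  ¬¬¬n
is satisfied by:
  {n: False}


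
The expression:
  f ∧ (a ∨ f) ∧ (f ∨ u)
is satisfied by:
  {f: True}


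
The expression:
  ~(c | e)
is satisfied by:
  {e: False, c: False}


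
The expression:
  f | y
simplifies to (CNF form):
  f | y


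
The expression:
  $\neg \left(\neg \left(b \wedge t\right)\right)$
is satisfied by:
  {t: True, b: True}


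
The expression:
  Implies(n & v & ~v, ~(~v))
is always true.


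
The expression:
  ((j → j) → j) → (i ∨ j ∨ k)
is always true.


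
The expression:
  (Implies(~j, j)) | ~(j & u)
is always true.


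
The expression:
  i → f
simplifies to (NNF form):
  f ∨ ¬i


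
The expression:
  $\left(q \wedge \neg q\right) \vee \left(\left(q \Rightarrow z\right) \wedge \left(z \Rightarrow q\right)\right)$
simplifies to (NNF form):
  $\left(q \wedge z\right) \vee \left(\neg q \wedge \neg z\right)$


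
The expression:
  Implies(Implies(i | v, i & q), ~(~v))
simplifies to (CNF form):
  (i | v) & (v | ~q)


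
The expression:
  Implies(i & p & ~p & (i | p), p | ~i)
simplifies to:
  True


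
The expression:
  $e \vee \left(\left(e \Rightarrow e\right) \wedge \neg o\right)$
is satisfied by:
  {e: True, o: False}
  {o: False, e: False}
  {o: True, e: True}


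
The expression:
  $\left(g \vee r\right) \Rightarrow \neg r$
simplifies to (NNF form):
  $\neg r$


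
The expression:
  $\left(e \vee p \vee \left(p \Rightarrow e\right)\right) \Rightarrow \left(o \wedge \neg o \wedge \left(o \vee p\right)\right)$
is never true.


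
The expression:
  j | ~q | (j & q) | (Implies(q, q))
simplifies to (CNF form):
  True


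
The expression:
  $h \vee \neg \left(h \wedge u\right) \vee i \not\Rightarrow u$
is always true.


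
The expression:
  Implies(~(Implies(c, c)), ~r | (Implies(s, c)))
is always true.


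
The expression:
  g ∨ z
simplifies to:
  g ∨ z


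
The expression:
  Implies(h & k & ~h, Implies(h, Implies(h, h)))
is always true.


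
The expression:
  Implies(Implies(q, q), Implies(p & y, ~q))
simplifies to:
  ~p | ~q | ~y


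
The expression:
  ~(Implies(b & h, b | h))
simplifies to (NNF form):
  False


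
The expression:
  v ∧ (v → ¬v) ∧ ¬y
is never true.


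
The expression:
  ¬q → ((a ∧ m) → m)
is always true.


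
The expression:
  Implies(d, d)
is always true.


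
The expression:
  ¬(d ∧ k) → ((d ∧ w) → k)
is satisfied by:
  {k: True, w: False, d: False}
  {w: False, d: False, k: False}
  {d: True, k: True, w: False}
  {d: True, w: False, k: False}
  {k: True, w: True, d: False}
  {w: True, k: False, d: False}
  {d: True, w: True, k: True}


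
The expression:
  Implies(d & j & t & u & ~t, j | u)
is always true.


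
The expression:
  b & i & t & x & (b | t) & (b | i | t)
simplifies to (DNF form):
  b & i & t & x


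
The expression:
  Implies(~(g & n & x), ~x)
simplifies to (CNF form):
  (g | ~x) & (n | ~x)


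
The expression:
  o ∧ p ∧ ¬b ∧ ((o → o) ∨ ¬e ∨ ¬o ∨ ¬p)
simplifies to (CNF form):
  o ∧ p ∧ ¬b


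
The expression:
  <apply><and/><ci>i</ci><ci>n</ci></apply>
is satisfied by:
  {i: True, n: True}


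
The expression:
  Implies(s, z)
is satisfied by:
  {z: True, s: False}
  {s: False, z: False}
  {s: True, z: True}


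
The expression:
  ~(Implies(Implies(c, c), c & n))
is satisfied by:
  {c: False, n: False}
  {n: True, c: False}
  {c: True, n: False}


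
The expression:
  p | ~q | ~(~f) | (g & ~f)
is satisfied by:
  {g: True, p: True, f: True, q: False}
  {g: True, p: True, f: False, q: False}
  {g: True, f: True, p: False, q: False}
  {g: True, f: False, p: False, q: False}
  {p: True, f: True, g: False, q: False}
  {p: True, g: False, f: False, q: False}
  {p: False, f: True, g: False, q: False}
  {p: False, g: False, f: False, q: False}
  {g: True, q: True, p: True, f: True}
  {g: True, q: True, p: True, f: False}
  {g: True, q: True, f: True, p: False}
  {g: True, q: True, f: False, p: False}
  {q: True, p: True, f: True, g: False}
  {q: True, p: True, f: False, g: False}
  {q: True, f: True, p: False, g: False}


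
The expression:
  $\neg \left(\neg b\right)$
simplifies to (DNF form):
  $b$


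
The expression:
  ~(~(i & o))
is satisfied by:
  {i: True, o: True}


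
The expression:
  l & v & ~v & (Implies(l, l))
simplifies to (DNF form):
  False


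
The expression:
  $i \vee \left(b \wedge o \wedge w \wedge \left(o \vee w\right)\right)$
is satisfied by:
  {i: True, w: True, o: True, b: True}
  {i: True, w: True, o: True, b: False}
  {i: True, w: True, b: True, o: False}
  {i: True, w: True, b: False, o: False}
  {i: True, o: True, b: True, w: False}
  {i: True, o: True, b: False, w: False}
  {i: True, o: False, b: True, w: False}
  {i: True, o: False, b: False, w: False}
  {w: True, o: True, b: True, i: False}


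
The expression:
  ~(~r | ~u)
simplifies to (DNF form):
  r & u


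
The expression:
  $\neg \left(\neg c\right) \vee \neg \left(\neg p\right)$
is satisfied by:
  {c: True, p: True}
  {c: True, p: False}
  {p: True, c: False}


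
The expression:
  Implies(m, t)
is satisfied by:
  {t: True, m: False}
  {m: False, t: False}
  {m: True, t: True}


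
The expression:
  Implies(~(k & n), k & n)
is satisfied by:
  {n: True, k: True}


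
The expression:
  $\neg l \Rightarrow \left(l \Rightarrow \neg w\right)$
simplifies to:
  $\text{True}$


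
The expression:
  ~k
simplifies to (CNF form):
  ~k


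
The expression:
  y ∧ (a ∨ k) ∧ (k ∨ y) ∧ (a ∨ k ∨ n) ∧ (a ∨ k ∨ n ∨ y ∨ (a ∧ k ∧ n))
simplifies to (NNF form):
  y ∧ (a ∨ k)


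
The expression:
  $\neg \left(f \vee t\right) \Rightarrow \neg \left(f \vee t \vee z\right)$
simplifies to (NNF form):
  $f \vee t \vee \neg z$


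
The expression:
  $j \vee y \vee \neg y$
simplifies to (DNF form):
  $\text{True}$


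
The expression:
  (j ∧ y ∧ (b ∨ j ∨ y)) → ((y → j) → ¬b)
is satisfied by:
  {y: False, b: False, j: False}
  {j: True, y: False, b: False}
  {b: True, y: False, j: False}
  {j: True, b: True, y: False}
  {y: True, j: False, b: False}
  {j: True, y: True, b: False}
  {b: True, y: True, j: False}


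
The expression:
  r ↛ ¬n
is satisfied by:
  {r: True, n: True}


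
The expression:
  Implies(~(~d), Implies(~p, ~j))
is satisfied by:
  {p: True, d: False, j: False}
  {p: False, d: False, j: False}
  {j: True, p: True, d: False}
  {j: True, p: False, d: False}
  {d: True, p: True, j: False}
  {d: True, p: False, j: False}
  {d: True, j: True, p: True}


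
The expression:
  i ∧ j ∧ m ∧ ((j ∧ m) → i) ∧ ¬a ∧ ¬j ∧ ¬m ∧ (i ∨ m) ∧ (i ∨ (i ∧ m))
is never true.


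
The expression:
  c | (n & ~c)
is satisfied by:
  {n: True, c: True}
  {n: True, c: False}
  {c: True, n: False}


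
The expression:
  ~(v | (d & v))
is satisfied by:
  {v: False}


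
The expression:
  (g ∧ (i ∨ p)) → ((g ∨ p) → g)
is always true.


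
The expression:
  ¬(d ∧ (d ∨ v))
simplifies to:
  ¬d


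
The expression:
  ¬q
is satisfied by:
  {q: False}


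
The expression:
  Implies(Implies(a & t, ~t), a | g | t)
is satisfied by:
  {a: True, t: True, g: True}
  {a: True, t: True, g: False}
  {a: True, g: True, t: False}
  {a: True, g: False, t: False}
  {t: True, g: True, a: False}
  {t: True, g: False, a: False}
  {g: True, t: False, a: False}


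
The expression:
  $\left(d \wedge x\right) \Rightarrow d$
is always true.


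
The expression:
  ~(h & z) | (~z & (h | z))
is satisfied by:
  {h: False, z: False}
  {z: True, h: False}
  {h: True, z: False}


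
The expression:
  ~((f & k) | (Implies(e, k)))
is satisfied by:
  {e: True, k: False}


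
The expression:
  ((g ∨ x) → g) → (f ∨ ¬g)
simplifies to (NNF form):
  f ∨ ¬g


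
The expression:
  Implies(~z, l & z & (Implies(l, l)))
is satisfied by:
  {z: True}


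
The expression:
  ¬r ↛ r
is always true.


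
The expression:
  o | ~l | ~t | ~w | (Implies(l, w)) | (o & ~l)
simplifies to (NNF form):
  True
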